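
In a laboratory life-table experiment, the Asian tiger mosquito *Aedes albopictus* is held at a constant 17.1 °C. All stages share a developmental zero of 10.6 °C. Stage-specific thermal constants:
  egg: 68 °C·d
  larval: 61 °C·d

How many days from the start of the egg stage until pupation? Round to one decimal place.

Daily accumulation at 17.1 °C = 17.1 − 10.6 = 6.5 DD/day.
Total K = 68 + 61 = 129 DD.
Total duration = 129 / 6.5 = 19.846 ≈ 19.8 days.

19.8 days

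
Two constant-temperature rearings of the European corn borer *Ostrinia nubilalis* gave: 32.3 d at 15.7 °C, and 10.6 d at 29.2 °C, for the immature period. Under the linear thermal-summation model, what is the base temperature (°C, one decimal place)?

Equal thermal constants: D₁(T₁ − T_b) = D₂(T₂ − T_b).
32.3·(15.7 − T_b) = 10.6·(29.2 − T_b)
T_b = (32.3·15.7 − 10.6·29.2) / (32.3 − 10.6) = 197.59 / 21.7 = 9.106 °C ≈ 9.1 °C.

9.1 °C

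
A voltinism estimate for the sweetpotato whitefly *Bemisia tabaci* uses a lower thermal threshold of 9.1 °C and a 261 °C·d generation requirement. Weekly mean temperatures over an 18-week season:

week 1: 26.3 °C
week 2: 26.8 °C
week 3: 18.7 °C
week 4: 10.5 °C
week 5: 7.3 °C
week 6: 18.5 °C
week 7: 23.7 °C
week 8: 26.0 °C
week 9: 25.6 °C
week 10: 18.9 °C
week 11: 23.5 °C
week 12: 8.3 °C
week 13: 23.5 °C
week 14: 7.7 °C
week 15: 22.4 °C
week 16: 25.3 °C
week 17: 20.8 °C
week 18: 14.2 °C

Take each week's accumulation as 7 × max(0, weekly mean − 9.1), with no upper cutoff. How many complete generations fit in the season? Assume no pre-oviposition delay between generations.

5 generations

Weekly DD (7 × max(0, T̄ − 9.1)): 120.4, 123.9, 67.2, 9.8, 0.0, 65.8, 102.2, 118.3, 115.5, 68.6, 100.8, 0.0, 100.8, 0.0, 93.1, 113.4, 81.9, 35.7.
Season total = 1317.4 DD.
Complete generations = ⌊1317.4 / 261⌋ = 5.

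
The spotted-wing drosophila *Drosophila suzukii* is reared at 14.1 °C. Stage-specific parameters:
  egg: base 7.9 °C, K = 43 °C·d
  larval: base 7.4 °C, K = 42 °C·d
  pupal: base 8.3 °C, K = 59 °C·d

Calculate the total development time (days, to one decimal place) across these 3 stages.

egg: 43 / (14.1 − 7.9) = 43 / 6.2 = 6.935 d.
larval: 42 / (14.1 − 7.4) = 42 / 6.7 = 6.269 d.
pupal: 59 / (14.1 − 8.3) = 59 / 5.8 = 10.172 d.
Sum = 23.377 ≈ 23.4 days.

23.4 days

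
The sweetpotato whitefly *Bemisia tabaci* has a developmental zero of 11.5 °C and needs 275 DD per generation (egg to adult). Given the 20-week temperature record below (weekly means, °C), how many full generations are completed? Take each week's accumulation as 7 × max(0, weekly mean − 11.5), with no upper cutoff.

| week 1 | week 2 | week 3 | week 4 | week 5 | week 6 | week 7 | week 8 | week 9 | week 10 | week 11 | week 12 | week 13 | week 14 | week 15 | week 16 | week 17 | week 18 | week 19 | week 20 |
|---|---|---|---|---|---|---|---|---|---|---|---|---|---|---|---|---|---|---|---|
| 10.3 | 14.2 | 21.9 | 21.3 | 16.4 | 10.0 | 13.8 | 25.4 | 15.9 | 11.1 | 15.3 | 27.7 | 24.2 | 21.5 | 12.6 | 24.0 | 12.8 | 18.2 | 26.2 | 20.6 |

3 generations

Weekly DD (7 × max(0, T̄ − 11.5)): 0.0, 18.9, 72.8, 68.6, 34.3, 0.0, 16.1, 97.3, 30.8, 0.0, 26.6, 113.4, 88.9, 70.0, 7.7, 87.5, 9.1, 46.9, 102.9, 63.7.
Season total = 955.5 DD.
Complete generations = ⌊955.5 / 275⌋ = 3.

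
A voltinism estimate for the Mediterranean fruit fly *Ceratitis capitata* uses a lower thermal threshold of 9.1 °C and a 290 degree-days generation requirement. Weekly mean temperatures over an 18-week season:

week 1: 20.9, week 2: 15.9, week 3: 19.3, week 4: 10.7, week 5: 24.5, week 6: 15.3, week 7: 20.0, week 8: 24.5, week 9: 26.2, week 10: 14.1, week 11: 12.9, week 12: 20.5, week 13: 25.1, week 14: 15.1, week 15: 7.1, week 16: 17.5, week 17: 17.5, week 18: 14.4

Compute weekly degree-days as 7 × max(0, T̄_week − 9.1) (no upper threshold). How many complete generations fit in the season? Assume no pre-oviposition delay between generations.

Weekly DD (7 × max(0, T̄ − 9.1)): 82.6, 47.6, 71.4, 11.2, 107.8, 43.4, 76.3, 107.8, 119.7, 35.0, 26.6, 79.8, 112.0, 42.0, 0.0, 58.8, 58.8, 37.1.
Season total = 1117.9 DD.
Complete generations = ⌊1117.9 / 290⌋ = 3.

3 generations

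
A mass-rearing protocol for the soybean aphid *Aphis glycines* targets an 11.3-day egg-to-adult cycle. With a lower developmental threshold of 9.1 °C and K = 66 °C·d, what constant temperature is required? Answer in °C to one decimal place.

Required daily accumulation = 66 / 11.3 = 5.841 DD/day.
T = T_base + 5.841 = 9.1 + 5.841 = 14.941 ≈ 14.9 °C.

14.9 °C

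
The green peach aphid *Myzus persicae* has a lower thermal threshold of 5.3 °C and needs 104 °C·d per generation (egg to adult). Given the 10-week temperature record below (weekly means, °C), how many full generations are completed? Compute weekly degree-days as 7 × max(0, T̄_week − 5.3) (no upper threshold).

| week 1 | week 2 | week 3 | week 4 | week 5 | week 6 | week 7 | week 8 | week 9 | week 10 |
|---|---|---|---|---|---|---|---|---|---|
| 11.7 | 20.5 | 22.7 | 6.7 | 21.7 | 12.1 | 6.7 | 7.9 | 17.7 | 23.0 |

Weekly DD (7 × max(0, T̄ − 5.3)): 44.8, 106.4, 121.8, 9.8, 114.8, 47.6, 9.8, 18.2, 86.8, 123.9.
Season total = 683.9 DD.
Complete generations = ⌊683.9 / 104⌋ = 6.

6 generations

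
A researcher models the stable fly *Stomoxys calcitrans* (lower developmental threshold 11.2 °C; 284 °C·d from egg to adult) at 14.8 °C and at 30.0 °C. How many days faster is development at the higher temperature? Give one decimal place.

63.8 days

At 14.8 °C: 284 / (14.8 − 11.2) = 284 / 3.6 = 78.889 d.
At 30.0 °C: 284 / (30.0 − 11.2) = 284 / 18.8 = 15.106 d.
Difference = |78.889 − 15.106| = 63.783 ≈ 63.8 days.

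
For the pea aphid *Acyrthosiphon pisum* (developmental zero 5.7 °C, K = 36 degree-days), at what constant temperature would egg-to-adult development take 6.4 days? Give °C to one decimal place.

11.3 °C

Required daily accumulation = 36 / 6.4 = 5.625 DD/day.
T = T_base + 5.625 = 5.7 + 5.625 = 11.325 ≈ 11.3 °C.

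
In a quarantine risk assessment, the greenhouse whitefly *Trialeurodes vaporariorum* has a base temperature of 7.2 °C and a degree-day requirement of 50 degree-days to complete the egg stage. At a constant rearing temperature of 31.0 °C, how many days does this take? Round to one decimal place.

Daily accumulation = 31.0 − 7.2 = 23.8 DD/day.
Duration = 50 / 23.8 = 2.101 ≈ 2.1 days.

2.1 days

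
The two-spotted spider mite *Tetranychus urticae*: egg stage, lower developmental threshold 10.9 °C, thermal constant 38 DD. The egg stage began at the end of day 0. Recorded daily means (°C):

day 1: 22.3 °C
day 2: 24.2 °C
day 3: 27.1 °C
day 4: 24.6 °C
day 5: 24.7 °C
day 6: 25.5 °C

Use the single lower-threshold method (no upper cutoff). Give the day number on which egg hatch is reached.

Daily DD above 10.9 °C: 11.4, 13.3, 16.2, 13.7, 13.8, 14.6.
Cumulative: 11.4, 24.7, 40.9, 54.6, 68.4, 83.0.
The total first reaches 38 DD on day 3.

day 3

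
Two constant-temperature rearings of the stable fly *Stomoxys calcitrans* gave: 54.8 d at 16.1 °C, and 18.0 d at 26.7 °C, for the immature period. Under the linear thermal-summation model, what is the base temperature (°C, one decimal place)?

Equal thermal constants: D₁(T₁ − T_b) = D₂(T₂ − T_b).
54.8·(16.1 − T_b) = 18.0·(26.7 − T_b)
T_b = (54.8·16.1 − 18.0·26.7) / (54.8 − 18.0) = 401.68 / 36.8 = 10.915 °C ≈ 10.9 °C.

10.9 °C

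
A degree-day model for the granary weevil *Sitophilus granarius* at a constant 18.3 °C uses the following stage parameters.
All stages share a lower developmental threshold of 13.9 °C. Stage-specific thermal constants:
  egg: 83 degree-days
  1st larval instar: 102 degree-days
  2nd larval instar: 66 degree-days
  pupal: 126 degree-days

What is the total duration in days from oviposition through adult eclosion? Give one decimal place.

85.7 days

Daily accumulation at 18.3 °C = 18.3 − 13.9 = 4.4 DD/day.
Total K = 83 + 102 + 66 + 126 = 377 DD.
Total duration = 377 / 4.4 = 85.682 ≈ 85.7 days.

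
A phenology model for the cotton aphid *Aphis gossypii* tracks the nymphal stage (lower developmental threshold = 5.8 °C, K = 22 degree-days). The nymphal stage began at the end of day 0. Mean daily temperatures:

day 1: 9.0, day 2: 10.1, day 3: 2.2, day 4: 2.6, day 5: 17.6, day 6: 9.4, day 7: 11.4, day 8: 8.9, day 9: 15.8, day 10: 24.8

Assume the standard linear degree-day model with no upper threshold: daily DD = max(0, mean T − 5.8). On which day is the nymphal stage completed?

day 6

Daily DD above 5.8 °C: 3.2, 4.3, 0.0, 0.0, 11.8, 3.6, 5.6, 3.1, 10.0, 19.0.
Cumulative: 3.2, 7.5, 7.5, 7.5, 19.3, 22.9, 28.5, 31.6, 41.6, 60.6.
The total first reaches 22 DD on day 6.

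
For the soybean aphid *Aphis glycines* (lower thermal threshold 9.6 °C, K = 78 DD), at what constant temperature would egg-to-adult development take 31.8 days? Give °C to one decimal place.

Required daily accumulation = 78 / 31.8 = 2.453 DD/day.
T = T_base + 2.453 = 9.6 + 2.453 = 12.053 ≈ 12.1 °C.

12.1 °C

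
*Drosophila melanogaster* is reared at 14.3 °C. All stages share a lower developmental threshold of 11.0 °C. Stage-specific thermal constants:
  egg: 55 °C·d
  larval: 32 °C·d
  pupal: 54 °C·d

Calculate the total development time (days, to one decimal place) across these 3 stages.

Daily accumulation at 14.3 °C = 14.3 − 11.0 = 3.3 DD/day.
Total K = 55 + 32 + 54 = 141 DD.
Total duration = 141 / 3.3 = 42.727 ≈ 42.7 days.

42.7 days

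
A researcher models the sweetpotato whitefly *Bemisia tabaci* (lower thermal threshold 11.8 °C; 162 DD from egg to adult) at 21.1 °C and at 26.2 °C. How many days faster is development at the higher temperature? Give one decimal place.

At 21.1 °C: 162 / (21.1 − 11.8) = 162 / 9.3 = 17.419 d.
At 26.2 °C: 162 / (26.2 − 11.8) = 162 / 14.4 = 11.250 d.
Difference = |17.419 − 11.250| = 6.169 ≈ 6.2 days.

6.2 days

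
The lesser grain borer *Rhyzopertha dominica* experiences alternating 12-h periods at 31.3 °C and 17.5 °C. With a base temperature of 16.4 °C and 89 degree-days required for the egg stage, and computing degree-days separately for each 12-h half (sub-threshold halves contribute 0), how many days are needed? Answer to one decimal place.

Day half: max(0, 31.3 − 16.4) × 0.5 = 14.9 × 0.5 = 7.45 DD.
Night half: max(0, 17.5 − 16.4) × 0.5 = 1.1 × 0.5 = 0.55 DD.
Per 24 h: 8.00 DD/day.
Duration = 89 / 8.00 = 11.125 ≈ 11.1 days.

11.1 days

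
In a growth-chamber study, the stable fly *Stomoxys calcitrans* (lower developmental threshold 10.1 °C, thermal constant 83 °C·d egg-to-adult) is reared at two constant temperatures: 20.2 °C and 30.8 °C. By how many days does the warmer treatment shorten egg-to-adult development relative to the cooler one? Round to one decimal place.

At 20.2 °C: 83 / (20.2 − 10.1) = 83 / 10.1 = 8.218 d.
At 30.8 °C: 83 / (30.8 − 10.1) = 83 / 20.7 = 4.010 d.
Difference = |8.218 − 4.010| = 4.208 ≈ 4.2 days.

4.2 days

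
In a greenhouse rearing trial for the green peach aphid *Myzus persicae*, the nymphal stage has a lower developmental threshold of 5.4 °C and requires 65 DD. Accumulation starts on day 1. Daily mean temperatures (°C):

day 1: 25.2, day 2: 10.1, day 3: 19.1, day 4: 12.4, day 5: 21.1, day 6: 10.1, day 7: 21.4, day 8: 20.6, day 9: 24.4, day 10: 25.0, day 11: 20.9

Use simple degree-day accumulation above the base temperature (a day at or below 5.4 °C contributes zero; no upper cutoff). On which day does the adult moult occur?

day 6

Daily DD above 5.4 °C: 19.8, 4.7, 13.7, 7.0, 15.7, 4.7, 16.0, 15.2, 19.0, 19.6, 15.5.
Cumulative: 19.8, 24.5, 38.2, 45.2, 60.9, 65.6, 81.6, 96.8, 115.8, 135.4, 150.9.
The total first reaches 65 DD on day 6.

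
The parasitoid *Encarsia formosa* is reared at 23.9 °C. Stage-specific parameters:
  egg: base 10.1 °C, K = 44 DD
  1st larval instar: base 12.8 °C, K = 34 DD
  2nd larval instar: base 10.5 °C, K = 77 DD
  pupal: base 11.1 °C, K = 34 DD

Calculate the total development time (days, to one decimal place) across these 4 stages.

egg: 44 / (23.9 − 10.1) = 44 / 13.8 = 3.188 d.
1st larval instar: 34 / (23.9 − 12.8) = 34 / 11.1 = 3.063 d.
2nd larval instar: 77 / (23.9 − 10.5) = 77 / 13.4 = 5.746 d.
pupal: 34 / (23.9 − 11.1) = 34 / 12.8 = 2.656 d.
Sum = 14.654 ≈ 14.7 days.

14.7 days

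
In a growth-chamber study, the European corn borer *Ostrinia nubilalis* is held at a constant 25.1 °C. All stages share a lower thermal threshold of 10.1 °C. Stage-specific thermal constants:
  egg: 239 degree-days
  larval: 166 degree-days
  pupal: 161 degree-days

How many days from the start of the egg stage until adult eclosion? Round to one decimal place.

Daily accumulation at 25.1 °C = 25.1 − 10.1 = 15.0 DD/day.
Total K = 239 + 166 + 161 = 566 DD.
Total duration = 566 / 15.0 = 37.733 ≈ 37.7 days.

37.7 days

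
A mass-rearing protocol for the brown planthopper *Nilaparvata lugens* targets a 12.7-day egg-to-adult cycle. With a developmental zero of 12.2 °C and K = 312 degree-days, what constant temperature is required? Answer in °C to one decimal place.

36.8 °C

Required daily accumulation = 312 / 12.7 = 24.567 DD/day.
T = T_base + 24.567 = 12.2 + 24.567 = 36.767 ≈ 36.8 °C.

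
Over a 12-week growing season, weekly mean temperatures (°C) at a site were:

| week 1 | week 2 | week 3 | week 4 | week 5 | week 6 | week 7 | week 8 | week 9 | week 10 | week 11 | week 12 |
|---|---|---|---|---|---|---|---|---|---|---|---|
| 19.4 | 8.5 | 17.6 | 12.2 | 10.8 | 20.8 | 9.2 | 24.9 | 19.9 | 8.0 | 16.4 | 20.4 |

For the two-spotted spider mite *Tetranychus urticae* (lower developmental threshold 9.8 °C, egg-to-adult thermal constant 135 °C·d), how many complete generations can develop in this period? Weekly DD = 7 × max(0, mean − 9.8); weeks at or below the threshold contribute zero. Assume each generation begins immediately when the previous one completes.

Weekly DD (7 × max(0, T̄ − 9.8)): 67.2, 0.0, 54.6, 16.8, 7.0, 77.0, 0.0, 105.7, 70.7, 0.0, 46.2, 74.2.
Season total = 519.4 DD.
Complete generations = ⌊519.4 / 135⌋ = 3.

3 generations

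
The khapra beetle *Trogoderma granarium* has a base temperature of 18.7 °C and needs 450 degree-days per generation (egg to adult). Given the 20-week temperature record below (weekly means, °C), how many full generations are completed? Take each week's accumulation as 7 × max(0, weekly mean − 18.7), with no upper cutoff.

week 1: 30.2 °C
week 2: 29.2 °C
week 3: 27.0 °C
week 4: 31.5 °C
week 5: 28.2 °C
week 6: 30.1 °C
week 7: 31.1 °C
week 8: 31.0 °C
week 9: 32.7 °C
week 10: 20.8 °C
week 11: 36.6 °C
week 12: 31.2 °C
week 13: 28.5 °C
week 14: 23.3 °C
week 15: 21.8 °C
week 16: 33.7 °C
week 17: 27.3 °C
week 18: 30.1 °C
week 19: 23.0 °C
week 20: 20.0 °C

Weekly DD (7 × max(0, T̄ − 18.7)): 80.5, 73.5, 58.1, 89.6, 66.5, 79.8, 86.8, 86.1, 98.0, 14.7, 125.3, 87.5, 68.6, 32.2, 21.7, 105.0, 60.2, 79.8, 30.1, 9.1.
Season total = 1353.1 DD.
Complete generations = ⌊1353.1 / 450⌋ = 3.

3 generations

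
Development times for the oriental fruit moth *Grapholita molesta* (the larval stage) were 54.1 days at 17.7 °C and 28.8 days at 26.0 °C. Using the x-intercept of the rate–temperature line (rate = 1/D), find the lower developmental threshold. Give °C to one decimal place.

8.3 °C

Under the model K = D·(T − T_b), so D₁·(T₁ − T_b) = D₂·(T₂ − T_b).
54.1·(17.7 − T_b) = 28.8·(26.0 − T_b)
T_b = (54.1·17.7 − 28.8·26.0) / (54.1 − 28.8) = 208.77 / 25.3 = 8.252 °C ≈ 8.3 °C.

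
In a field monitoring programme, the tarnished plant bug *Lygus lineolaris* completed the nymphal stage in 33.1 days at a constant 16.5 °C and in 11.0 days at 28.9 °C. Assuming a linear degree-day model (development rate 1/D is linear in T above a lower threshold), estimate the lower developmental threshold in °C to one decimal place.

Under the model K = D·(T − T_b), so D₁·(T₁ − T_b) = D₂·(T₂ − T_b).
33.1·(16.5 − T_b) = 11.0·(28.9 − T_b)
T_b = (33.1·16.5 − 11.0·28.9) / (33.1 − 11.0) = 228.25 / 22.1 = 10.328 °C ≈ 10.3 °C.

10.3 °C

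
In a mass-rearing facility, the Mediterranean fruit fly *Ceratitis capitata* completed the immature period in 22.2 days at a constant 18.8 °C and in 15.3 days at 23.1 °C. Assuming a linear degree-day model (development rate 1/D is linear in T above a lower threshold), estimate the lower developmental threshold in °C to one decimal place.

9.3 °C

Linear rate model ⇒ the product D·(T − T_b) is constant across temperatures.
22.2·(18.8 − T_b) = 15.3·(23.1 − T_b)
T_b = (22.2·18.8 − 15.3·23.1) / (22.2 − 15.3) = 63.93 / 6.9 = 9.265 °C ≈ 9.3 °C.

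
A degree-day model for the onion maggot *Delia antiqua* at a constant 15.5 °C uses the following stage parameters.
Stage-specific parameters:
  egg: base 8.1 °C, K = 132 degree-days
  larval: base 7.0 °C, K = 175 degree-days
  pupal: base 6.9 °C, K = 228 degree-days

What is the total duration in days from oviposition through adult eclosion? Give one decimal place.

64.9 days

egg: 132 / (15.5 − 8.1) = 132 / 7.4 = 17.838 d.
larval: 175 / (15.5 − 7.0) = 175 / 8.5 = 20.588 d.
pupal: 228 / (15.5 − 6.9) = 228 / 8.6 = 26.512 d.
Sum = 64.938 ≈ 64.9 days.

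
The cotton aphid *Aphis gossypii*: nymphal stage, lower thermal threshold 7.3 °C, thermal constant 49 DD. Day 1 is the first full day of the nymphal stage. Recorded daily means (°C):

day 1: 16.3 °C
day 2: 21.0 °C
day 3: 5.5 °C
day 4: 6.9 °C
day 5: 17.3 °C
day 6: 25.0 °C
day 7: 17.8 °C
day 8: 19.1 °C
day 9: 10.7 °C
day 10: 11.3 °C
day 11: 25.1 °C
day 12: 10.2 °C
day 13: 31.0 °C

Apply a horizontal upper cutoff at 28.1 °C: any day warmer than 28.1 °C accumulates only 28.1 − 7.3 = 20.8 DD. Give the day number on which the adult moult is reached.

day 6

Daily DD above 7.3 °C (capped at 20.8): 9.0, 13.7, 0.0, 0.0, 10.0, 17.7, 10.5, 11.8, 3.4, 4.0, 17.8, 2.9, 20.8.
Cumulative: 9.0, 22.7, 22.7, 22.7, 32.7, 50.4, 60.9, 72.7, 76.1, 80.1, 97.9, 100.8, 121.6.
The total first reaches 49 DD on day 6.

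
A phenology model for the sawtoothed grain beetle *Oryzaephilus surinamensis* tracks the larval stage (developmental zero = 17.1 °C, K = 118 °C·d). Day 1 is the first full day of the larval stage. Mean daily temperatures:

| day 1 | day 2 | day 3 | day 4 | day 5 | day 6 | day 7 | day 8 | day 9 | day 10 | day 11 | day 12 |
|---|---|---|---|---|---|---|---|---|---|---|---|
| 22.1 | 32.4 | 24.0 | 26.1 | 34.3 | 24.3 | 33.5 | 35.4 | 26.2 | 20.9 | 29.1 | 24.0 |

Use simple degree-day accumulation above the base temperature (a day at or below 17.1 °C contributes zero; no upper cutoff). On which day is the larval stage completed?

day 11

Daily DD above 17.1 °C: 5.0, 15.3, 6.9, 9.0, 17.2, 7.2, 16.4, 18.3, 9.1, 3.8, 12.0, 6.9.
Cumulative: 5.0, 20.3, 27.2, 36.2, 53.4, 60.6, 77.0, 95.3, 104.4, 108.2, 120.2, 127.1.
The total first reaches 118 DD on day 11.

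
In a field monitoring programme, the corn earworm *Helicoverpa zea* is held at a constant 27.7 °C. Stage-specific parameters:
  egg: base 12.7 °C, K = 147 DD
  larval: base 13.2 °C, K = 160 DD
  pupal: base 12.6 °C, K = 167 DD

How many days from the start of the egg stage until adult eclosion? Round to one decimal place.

egg: 147 / (27.7 − 12.7) = 147 / 15.0 = 9.800 d.
larval: 160 / (27.7 − 13.2) = 160 / 14.5 = 11.034 d.
pupal: 167 / (27.7 − 12.6) = 167 / 15.1 = 11.060 d.
Sum = 31.894 ≈ 31.9 days.

31.9 days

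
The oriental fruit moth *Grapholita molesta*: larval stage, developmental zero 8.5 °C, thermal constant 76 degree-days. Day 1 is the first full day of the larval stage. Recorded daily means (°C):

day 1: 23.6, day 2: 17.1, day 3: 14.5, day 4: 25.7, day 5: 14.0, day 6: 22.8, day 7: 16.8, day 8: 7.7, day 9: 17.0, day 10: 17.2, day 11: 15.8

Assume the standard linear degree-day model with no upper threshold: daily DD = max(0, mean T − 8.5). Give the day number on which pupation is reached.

day 9

Daily DD above 8.5 °C: 15.1, 8.6, 6.0, 17.2, 5.5, 14.3, 8.3, 0.0, 8.5, 8.7, 7.3.
Cumulative: 15.1, 23.7, 29.7, 46.9, 52.4, 66.7, 75.0, 75.0, 83.5, 92.2, 99.5.
The total first reaches 76 DD on day 9.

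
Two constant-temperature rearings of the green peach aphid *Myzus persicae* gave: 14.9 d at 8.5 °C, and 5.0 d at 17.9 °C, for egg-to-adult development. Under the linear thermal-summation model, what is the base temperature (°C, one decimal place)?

3.8 °C

Linear rate model ⇒ the product D·(T − T_b) is constant across temperatures.
14.9·(8.5 − T_b) = 5.0·(17.9 − T_b)
T_b = (14.9·8.5 − 5.0·17.9) / (14.9 − 5.0) = 37.15 / 9.9 = 3.753 °C ≈ 3.8 °C.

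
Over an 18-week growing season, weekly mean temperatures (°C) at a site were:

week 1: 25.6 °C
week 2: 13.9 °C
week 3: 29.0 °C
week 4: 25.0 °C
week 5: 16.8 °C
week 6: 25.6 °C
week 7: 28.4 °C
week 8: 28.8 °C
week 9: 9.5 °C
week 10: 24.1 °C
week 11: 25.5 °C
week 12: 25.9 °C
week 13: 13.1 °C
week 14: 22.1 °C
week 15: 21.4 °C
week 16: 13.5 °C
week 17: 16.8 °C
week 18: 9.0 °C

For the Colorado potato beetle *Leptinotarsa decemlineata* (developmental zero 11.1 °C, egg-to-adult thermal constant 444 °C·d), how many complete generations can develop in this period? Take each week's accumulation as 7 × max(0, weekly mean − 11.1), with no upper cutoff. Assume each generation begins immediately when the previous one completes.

2 generations

Weekly DD (7 × max(0, T̄ − 11.1)): 101.5, 19.6, 125.3, 97.3, 39.9, 101.5, 121.1, 123.9, 0.0, 91.0, 100.8, 103.6, 14.0, 77.0, 72.1, 16.8, 39.9, 0.0.
Season total = 1245.3 DD.
Complete generations = ⌊1245.3 / 444⌋ = 2.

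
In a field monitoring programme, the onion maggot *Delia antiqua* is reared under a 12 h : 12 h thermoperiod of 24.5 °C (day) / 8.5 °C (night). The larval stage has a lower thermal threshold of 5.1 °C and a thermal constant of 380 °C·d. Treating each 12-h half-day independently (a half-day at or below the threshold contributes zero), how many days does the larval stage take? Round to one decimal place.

Day half: max(0, 24.5 − 5.1) × 0.5 = 19.4 × 0.5 = 9.70 DD.
Night half: max(0, 8.5 − 5.1) × 0.5 = 3.4 × 0.5 = 1.70 DD.
Per 24 h: 11.40 DD/day.
Duration = 380 / 11.40 = 33.333 ≈ 33.3 days.

33.3 days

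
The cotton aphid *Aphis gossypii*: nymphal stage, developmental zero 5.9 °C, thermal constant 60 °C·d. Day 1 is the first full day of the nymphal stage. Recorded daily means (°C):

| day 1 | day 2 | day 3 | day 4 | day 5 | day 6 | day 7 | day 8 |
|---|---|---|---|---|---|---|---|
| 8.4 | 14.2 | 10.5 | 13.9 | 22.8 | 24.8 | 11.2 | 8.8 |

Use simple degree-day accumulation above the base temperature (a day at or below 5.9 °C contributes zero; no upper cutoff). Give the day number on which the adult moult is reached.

Daily DD above 5.9 °C: 2.5, 8.3, 4.6, 8.0, 16.9, 18.9, 5.3, 2.9.
Cumulative: 2.5, 10.8, 15.4, 23.4, 40.3, 59.2, 64.5, 67.4.
The total first reaches 60 DD on day 7.

day 7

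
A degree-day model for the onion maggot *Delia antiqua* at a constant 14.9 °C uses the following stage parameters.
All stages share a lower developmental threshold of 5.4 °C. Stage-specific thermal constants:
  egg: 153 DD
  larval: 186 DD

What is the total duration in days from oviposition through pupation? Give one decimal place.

35.7 days

Daily accumulation at 14.9 °C = 14.9 − 5.4 = 9.5 DD/day.
Total K = 153 + 186 = 339 DD.
Total duration = 339 / 9.5 = 35.684 ≈ 35.7 days.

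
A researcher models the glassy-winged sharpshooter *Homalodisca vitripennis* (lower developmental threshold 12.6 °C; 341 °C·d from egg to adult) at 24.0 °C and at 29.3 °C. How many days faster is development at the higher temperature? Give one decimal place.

At 24.0 °C: 341 / (24.0 − 12.6) = 341 / 11.4 = 29.912 d.
At 29.3 °C: 341 / (29.3 − 12.6) = 341 / 16.7 = 20.419 d.
Difference = |29.912 − 20.419| = 9.493 ≈ 9.5 days.

9.5 days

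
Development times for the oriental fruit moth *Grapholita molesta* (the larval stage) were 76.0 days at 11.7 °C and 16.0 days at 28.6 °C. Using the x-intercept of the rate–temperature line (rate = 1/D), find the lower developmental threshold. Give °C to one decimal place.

7.2 °C

Linear rate model ⇒ the product D·(T − T_b) is constant across temperatures.
76.0·(11.7 − T_b) = 16.0·(28.6 − T_b)
T_b = (76.0·11.7 − 16.0·28.6) / (76.0 − 16.0) = 431.60 / 60.0 = 7.193 °C ≈ 7.2 °C.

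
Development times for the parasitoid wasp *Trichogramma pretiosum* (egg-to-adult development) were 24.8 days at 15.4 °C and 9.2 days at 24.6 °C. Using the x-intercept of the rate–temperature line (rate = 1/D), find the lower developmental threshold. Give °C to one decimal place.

10.0 °C

Under the model K = D·(T − T_b), so D₁·(T₁ − T_b) = D₂·(T₂ − T_b).
24.8·(15.4 − T_b) = 9.2·(24.6 − T_b)
T_b = (24.8·15.4 − 9.2·24.6) / (24.8 − 9.2) = 155.60 / 15.6 = 9.974 °C ≈ 10.0 °C.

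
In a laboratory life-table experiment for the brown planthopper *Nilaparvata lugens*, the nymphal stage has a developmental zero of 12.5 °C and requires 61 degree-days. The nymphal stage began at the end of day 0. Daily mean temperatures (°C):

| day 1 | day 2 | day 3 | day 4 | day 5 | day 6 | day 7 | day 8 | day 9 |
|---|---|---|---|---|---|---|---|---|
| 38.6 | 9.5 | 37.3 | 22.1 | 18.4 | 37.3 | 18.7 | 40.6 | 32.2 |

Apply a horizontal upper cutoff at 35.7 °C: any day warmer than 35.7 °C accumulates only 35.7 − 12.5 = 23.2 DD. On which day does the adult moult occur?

Daily DD above 12.5 °C (capped at 23.2): 23.2, 0.0, 23.2, 9.6, 5.9, 23.2, 6.2, 23.2, 19.7.
Cumulative: 23.2, 23.2, 46.4, 56.0, 61.9, 85.1, 91.3, 114.5, 134.2.
The total first reaches 61 DD on day 5.

day 5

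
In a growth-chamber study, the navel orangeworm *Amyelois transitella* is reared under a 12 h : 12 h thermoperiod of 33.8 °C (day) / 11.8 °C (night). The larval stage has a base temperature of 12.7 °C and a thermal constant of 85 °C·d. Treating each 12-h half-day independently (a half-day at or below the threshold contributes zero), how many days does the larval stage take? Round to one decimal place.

8.1 days

Day half: max(0, 33.8 − 12.7) × 0.5 = 21.1 × 0.5 = 10.55 DD.
Night half: max(0, 11.8 − 12.7) × 0.5 = 0.0 × 0.5 = 0.00 DD.
Per 24 h: 10.55 DD/day.
Duration = 85 / 10.55 = 8.057 ≈ 8.1 days.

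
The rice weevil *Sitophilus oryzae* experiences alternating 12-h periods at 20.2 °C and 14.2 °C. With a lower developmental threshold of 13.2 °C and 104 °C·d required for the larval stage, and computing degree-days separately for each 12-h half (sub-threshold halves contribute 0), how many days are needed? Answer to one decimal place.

26.0 days

Day half: max(0, 20.2 − 13.2) × 0.5 = 7.0 × 0.5 = 3.50 DD.
Night half: max(0, 14.2 − 13.2) × 0.5 = 1.0 × 0.5 = 0.50 DD.
Per 24 h: 4.00 DD/day.
Duration = 104 / 4.00 = 26.000 ≈ 26.0 days.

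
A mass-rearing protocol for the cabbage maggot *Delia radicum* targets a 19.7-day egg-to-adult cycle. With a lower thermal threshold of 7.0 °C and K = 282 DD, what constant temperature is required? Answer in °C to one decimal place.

Required daily accumulation = 282 / 19.7 = 14.315 DD/day.
T = T_base + 14.315 = 7.0 + 14.315 = 21.315 ≈ 21.3 °C.

21.3 °C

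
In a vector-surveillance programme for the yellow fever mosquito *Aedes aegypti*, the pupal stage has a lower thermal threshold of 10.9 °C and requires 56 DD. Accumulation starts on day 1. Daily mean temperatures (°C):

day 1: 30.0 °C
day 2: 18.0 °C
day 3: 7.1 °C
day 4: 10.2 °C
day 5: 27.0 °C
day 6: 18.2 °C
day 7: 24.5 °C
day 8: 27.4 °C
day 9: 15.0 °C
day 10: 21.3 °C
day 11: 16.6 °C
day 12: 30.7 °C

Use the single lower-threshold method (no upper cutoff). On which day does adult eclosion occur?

day 7

Daily DD above 10.9 °C: 19.1, 7.1, 0.0, 0.0, 16.1, 7.3, 13.6, 16.5, 4.1, 10.4, 5.7, 19.8.
Cumulative: 19.1, 26.2, 26.2, 26.2, 42.3, 49.6, 63.2, 79.7, 83.8, 94.2, 99.9, 119.7.
The total first reaches 56 DD on day 7.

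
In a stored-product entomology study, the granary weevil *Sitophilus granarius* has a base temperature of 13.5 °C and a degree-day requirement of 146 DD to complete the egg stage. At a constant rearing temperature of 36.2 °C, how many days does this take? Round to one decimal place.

6.4 days

Daily accumulation = 36.2 − 13.5 = 22.7 DD/day.
Duration = 146 / 22.7 = 6.432 ≈ 6.4 days.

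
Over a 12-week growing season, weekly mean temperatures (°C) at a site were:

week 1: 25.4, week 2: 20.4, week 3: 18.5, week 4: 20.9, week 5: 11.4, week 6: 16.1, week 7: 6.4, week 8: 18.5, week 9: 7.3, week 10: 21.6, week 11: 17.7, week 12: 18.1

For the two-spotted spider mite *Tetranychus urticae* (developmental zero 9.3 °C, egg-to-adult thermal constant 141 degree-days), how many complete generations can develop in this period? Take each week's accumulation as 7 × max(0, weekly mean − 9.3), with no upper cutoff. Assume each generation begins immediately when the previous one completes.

Weekly DD (7 × max(0, T̄ − 9.3)): 112.7, 77.7, 64.4, 81.2, 14.7, 47.6, 0.0, 64.4, 0.0, 86.1, 58.8, 61.6.
Season total = 669.2 DD.
Complete generations = ⌊669.2 / 141⌋ = 4.

4 generations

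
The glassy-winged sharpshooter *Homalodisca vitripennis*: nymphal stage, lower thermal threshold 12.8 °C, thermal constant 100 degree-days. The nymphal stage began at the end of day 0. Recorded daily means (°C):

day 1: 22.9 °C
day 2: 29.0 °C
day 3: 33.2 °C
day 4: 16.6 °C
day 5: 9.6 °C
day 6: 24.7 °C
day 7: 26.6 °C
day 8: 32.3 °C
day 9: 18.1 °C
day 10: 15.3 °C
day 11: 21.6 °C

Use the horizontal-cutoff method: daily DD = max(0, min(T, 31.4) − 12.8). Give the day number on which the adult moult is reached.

Daily DD above 12.8 °C (capped at 18.6): 10.1, 16.2, 18.6, 3.8, 0.0, 11.9, 13.8, 18.6, 5.3, 2.5, 8.8.
Cumulative: 10.1, 26.3, 44.9, 48.7, 48.7, 60.6, 74.4, 93.0, 98.3, 100.8, 109.6.
The total first reaches 100 DD on day 10.

day 10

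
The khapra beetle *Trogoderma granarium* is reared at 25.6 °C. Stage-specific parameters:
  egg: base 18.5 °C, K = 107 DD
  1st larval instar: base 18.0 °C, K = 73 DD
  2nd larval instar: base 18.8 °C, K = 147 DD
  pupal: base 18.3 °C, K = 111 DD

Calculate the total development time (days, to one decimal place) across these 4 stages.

egg: 107 / (25.6 − 18.5) = 107 / 7.1 = 15.070 d.
1st larval instar: 73 / (25.6 − 18.0) = 73 / 7.6 = 9.605 d.
2nd larval instar: 147 / (25.6 − 18.8) = 147 / 6.8 = 21.618 d.
pupal: 111 / (25.6 − 18.3) = 111 / 7.3 = 15.205 d.
Sum = 61.499 ≈ 61.5 days.

61.5 days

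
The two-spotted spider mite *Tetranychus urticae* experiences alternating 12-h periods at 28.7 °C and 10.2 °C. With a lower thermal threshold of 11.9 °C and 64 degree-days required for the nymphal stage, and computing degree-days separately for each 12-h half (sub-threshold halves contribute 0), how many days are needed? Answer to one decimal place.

7.6 days

Day half: max(0, 28.7 − 11.9) × 0.5 = 16.8 × 0.5 = 8.40 DD.
Night half: max(0, 10.2 − 11.9) × 0.5 = 0.0 × 0.5 = 0.00 DD.
Per 24 h: 8.40 DD/day.
Duration = 64 / 8.40 = 7.619 ≈ 7.6 days.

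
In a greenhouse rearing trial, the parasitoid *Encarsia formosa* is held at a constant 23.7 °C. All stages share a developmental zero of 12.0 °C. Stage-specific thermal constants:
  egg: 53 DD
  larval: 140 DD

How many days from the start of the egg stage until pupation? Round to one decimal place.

16.5 days

Daily accumulation at 23.7 °C = 23.7 − 12.0 = 11.7 DD/day.
Total K = 53 + 140 = 193 DD.
Total duration = 193 / 11.7 = 16.496 ≈ 16.5 days.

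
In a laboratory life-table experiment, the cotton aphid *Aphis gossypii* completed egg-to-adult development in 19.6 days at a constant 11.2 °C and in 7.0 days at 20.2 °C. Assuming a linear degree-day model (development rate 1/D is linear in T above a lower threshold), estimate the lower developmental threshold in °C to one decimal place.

6.2 °C

Equal thermal constants: D₁(T₁ − T_b) = D₂(T₂ − T_b).
19.6·(11.2 − T_b) = 7.0·(20.2 − T_b)
T_b = (19.6·11.2 − 7.0·20.2) / (19.6 − 7.0) = 78.12 / 12.6 = 6.200 °C ≈ 6.2 °C.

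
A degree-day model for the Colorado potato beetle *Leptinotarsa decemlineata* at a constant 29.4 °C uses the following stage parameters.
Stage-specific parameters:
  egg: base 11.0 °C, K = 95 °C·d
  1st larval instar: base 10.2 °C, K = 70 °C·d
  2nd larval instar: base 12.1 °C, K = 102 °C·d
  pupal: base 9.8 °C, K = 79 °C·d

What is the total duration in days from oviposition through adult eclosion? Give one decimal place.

egg: 95 / (29.4 − 11.0) = 95 / 18.4 = 5.163 d.
1st larval instar: 70 / (29.4 − 10.2) = 70 / 19.2 = 3.646 d.
2nd larval instar: 102 / (29.4 − 12.1) = 102 / 17.3 = 5.896 d.
pupal: 79 / (29.4 − 9.8) = 79 / 19.6 = 4.031 d.
Sum = 18.735 ≈ 18.7 days.

18.7 days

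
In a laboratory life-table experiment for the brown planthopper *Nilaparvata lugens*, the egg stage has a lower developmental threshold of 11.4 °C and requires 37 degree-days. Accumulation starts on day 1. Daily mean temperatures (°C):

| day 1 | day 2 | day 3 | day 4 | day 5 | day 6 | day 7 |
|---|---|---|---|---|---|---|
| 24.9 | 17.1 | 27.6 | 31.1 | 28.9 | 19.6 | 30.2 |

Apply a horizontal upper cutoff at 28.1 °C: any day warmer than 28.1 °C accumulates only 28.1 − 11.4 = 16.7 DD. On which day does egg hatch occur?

day 4

Daily DD above 11.4 °C (capped at 16.7): 13.5, 5.7, 16.2, 16.7, 16.7, 8.2, 16.7.
Cumulative: 13.5, 19.2, 35.4, 52.1, 68.8, 77.0, 93.7.
The total first reaches 37 DD on day 4.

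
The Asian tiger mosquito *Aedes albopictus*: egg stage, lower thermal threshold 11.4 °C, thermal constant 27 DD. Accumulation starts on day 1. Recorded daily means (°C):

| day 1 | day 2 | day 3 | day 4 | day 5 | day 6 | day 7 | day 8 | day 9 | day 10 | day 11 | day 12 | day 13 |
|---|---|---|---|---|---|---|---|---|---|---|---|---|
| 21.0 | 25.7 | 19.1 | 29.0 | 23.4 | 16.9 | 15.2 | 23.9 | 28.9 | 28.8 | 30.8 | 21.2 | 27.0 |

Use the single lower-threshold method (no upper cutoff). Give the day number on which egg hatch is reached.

Daily DD above 11.4 °C: 9.6, 14.3, 7.7, 17.6, 12.0, 5.5, 3.8, 12.5, 17.5, 17.4, 19.4, 9.8, 15.6.
Cumulative: 9.6, 23.9, 31.6, 49.2, 61.2, 66.7, 70.5, 83.0, 100.5, 117.9, 137.3, 147.1, 162.7.
The total first reaches 27 DD on day 3.

day 3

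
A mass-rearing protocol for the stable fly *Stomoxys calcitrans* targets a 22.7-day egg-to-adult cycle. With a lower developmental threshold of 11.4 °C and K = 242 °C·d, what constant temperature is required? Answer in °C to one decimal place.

22.1 °C

Required daily accumulation = 242 / 22.7 = 10.661 DD/day.
T = T_base + 10.661 = 11.4 + 10.661 = 22.061 ≈ 22.1 °C.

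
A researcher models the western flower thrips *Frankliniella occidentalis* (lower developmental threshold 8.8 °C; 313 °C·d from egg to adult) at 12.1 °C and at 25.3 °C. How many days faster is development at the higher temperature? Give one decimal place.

At 12.1 °C: 313 / (12.1 − 8.8) = 313 / 3.3 = 94.848 d.
At 25.3 °C: 313 / (25.3 − 8.8) = 313 / 16.5 = 18.970 d.
Difference = |94.848 − 18.970| = 75.879 ≈ 75.9 days.

75.9 days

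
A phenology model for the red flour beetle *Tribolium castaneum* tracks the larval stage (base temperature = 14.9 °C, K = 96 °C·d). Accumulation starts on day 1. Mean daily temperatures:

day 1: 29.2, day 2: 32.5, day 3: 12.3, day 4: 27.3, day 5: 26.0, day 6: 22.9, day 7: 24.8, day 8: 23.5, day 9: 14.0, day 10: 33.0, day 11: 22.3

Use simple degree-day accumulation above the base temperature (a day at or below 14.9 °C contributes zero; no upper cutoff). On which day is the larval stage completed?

day 10

Daily DD above 14.9 °C: 14.3, 17.6, 0.0, 12.4, 11.1, 8.0, 9.9, 8.6, 0.0, 18.1, 7.4.
Cumulative: 14.3, 31.9, 31.9, 44.3, 55.4, 63.4, 73.3, 81.9, 81.9, 100.0, 107.4.
The total first reaches 96 DD on day 10.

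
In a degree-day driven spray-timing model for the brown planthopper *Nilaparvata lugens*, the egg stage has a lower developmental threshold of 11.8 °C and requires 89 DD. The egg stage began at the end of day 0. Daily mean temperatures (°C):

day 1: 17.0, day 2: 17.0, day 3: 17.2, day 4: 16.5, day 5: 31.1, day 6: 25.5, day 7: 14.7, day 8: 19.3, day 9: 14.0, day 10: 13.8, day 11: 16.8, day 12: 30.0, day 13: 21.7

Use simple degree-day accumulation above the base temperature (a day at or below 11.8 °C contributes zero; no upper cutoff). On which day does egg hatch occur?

Daily DD above 11.8 °C: 5.2, 5.2, 5.4, 4.7, 19.3, 13.7, 2.9, 7.5, 2.2, 2.0, 5.0, 18.2, 9.9.
Cumulative: 5.2, 10.4, 15.8, 20.5, 39.8, 53.5, 56.4, 63.9, 66.1, 68.1, 73.1, 91.3, 101.2.
The total first reaches 89 DD on day 12.

day 12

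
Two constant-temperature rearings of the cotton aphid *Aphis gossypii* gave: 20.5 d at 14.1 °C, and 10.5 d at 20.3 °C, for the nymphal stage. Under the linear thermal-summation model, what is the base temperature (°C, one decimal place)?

Equal thermal constants: D₁(T₁ − T_b) = D₂(T₂ − T_b).
20.5·(14.1 − T_b) = 10.5·(20.3 − T_b)
T_b = (20.5·14.1 − 10.5·20.3) / (20.5 − 10.5) = 75.90 / 10.0 = 7.590 °C ≈ 7.6 °C.

7.6 °C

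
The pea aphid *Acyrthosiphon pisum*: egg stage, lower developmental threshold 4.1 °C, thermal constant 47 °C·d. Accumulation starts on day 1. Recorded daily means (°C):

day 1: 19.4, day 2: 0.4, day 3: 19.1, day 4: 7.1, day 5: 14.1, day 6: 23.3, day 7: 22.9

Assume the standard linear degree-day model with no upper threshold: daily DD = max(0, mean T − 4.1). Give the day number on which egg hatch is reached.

day 6

Daily DD above 4.1 °C: 15.3, 0.0, 15.0, 3.0, 10.0, 19.2, 18.8.
Cumulative: 15.3, 15.3, 30.3, 33.3, 43.3, 62.5, 81.3.
The total first reaches 47 DD on day 6.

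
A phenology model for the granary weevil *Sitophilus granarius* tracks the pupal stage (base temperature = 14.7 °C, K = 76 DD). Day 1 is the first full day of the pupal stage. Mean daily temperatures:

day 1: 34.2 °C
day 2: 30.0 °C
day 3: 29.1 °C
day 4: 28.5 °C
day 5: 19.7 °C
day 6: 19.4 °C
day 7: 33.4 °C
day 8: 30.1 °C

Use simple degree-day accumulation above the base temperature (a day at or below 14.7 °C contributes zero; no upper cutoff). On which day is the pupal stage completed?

Daily DD above 14.7 °C: 19.5, 15.3, 14.4, 13.8, 5.0, 4.7, 18.7, 15.4.
Cumulative: 19.5, 34.8, 49.2, 63.0, 68.0, 72.7, 91.4, 106.8.
The total first reaches 76 DD on day 7.

day 7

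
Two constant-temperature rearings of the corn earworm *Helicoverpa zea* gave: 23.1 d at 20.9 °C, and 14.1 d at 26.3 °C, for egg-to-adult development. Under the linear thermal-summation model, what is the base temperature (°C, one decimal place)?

12.4 °C

Equal thermal constants: D₁(T₁ − T_b) = D₂(T₂ − T_b).
23.1·(20.9 − T_b) = 14.1·(26.3 − T_b)
T_b = (23.1·20.9 − 14.1·26.3) / (23.1 − 14.1) = 111.96 / 9.0 = 12.440 °C ≈ 12.4 °C.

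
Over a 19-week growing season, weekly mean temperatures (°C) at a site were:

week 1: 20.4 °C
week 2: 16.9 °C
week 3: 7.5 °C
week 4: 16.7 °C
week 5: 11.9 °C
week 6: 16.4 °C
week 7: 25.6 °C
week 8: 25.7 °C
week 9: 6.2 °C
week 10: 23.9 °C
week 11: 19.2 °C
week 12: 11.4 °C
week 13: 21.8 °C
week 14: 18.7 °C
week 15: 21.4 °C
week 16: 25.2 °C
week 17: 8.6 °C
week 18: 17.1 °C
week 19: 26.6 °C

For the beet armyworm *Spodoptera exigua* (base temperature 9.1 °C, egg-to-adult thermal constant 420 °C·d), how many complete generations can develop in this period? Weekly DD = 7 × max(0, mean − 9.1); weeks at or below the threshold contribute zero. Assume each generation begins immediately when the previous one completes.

2 generations

Weekly DD (7 × max(0, T̄ − 9.1)): 79.1, 54.6, 0.0, 53.2, 19.6, 51.1, 115.5, 116.2, 0.0, 103.6, 70.7, 16.1, 88.9, 67.2, 86.1, 112.7, 0.0, 56.0, 122.5.
Season total = 1213.1 DD.
Complete generations = ⌊1213.1 / 420⌋ = 2.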